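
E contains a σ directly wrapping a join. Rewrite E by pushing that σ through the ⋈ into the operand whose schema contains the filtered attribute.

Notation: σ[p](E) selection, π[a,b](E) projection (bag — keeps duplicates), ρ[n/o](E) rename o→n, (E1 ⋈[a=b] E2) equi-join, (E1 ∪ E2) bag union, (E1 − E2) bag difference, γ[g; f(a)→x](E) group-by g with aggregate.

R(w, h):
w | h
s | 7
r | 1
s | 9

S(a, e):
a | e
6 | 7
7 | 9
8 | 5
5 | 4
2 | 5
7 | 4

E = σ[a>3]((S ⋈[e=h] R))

σ filters on a, owned by the left side.
E' = (σ[a>3](S) ⋈[e=h] R)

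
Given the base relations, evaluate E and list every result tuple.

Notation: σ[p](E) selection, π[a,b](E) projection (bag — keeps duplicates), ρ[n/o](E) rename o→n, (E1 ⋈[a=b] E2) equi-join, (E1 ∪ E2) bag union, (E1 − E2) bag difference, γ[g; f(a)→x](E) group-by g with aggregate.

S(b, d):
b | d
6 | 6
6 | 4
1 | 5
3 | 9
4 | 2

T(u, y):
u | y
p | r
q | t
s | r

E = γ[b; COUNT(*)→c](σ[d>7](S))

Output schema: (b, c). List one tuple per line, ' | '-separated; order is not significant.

Per-node cardinality:
  S → 5
  σ[d>7](S) → 1
  γ[b; COUNT(*)→c](σ[d>7](S)) → 1

== RESULT ==
b | c
3 | 1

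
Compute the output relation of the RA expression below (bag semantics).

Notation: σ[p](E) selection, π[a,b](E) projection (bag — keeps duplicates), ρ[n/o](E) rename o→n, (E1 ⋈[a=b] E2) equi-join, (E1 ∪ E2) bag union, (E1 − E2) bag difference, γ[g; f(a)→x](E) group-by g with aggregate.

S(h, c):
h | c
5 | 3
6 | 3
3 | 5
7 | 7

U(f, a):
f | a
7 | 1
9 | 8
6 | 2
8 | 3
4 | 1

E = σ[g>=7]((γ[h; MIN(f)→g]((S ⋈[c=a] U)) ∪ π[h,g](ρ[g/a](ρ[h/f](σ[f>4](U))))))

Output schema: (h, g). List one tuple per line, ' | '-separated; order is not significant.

Stepwise |·|:
  S → 4
  U → 5
  (S ⋈[c=a] U) → 2
  γ[h; MIN(f)→g]((S ⋈[c=a] U)) → 2
  U → 5
  σ[f>4](U) → 4
  ρ[h/f](σ[f>4](U)) → 4
  ρ[g/a](ρ[h/f](σ[f>4](U))) → 4
  π[h,g](ρ[g/a](ρ[h/f](σ[f>4](U)))) → 4
  (γ[h; MIN(f)→g]((S ⋈[c=a] U)) ∪ π[h,g](ρ[g/a](ρ[h/f](σ[f>4](U))))) → 6
  σ[g>=7]((γ[h; MIN(f)→g]((S ⋈[c=a] U)) ∪ π[h,g](ρ[g/a](ρ[h/f](σ[f>4](U)))))) → 3

== RESULT ==
h | g
5 | 8
6 | 8
9 | 8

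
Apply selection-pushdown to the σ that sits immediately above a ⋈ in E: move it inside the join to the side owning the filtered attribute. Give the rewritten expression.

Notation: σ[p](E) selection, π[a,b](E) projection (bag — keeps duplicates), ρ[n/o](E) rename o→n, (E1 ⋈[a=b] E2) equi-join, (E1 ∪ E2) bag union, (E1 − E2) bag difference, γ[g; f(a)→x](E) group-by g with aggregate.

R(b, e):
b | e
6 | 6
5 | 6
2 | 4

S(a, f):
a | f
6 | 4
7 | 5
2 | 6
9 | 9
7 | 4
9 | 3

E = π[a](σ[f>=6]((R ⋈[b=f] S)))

σ filters on f, owned by the right side.
E' = π[a]((R ⋈[b=f] σ[f>=6](S)))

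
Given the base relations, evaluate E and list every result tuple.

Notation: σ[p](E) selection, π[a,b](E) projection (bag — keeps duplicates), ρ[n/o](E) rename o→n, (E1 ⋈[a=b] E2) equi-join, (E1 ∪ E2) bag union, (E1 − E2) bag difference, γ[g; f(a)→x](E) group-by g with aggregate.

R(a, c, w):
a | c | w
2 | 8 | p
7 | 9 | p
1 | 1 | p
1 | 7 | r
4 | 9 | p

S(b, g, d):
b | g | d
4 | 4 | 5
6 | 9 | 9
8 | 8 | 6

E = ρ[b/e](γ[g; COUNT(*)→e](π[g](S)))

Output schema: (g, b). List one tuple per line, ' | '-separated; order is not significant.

Stepwise |·|:
  S → 3
  π[g](S) → 3
  γ[g; COUNT(*)→e](π[g](S)) → 3
  ρ[b/e](γ[g; COUNT(*)→e](π[g](S))) → 3

== RESULT ==
g | b
4 | 1
8 | 1
9 | 1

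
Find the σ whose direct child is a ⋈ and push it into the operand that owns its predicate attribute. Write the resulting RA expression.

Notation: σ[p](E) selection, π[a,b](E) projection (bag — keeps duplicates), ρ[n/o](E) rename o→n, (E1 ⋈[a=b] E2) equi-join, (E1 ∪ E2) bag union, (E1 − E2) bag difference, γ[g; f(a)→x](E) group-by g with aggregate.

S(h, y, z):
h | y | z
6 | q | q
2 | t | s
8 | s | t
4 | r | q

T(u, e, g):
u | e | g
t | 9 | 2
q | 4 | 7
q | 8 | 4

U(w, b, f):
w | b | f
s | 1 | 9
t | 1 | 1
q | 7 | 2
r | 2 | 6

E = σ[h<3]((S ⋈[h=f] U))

σ filters on h, owned by the left side.
E' = (σ[h<3](S) ⋈[h=f] U)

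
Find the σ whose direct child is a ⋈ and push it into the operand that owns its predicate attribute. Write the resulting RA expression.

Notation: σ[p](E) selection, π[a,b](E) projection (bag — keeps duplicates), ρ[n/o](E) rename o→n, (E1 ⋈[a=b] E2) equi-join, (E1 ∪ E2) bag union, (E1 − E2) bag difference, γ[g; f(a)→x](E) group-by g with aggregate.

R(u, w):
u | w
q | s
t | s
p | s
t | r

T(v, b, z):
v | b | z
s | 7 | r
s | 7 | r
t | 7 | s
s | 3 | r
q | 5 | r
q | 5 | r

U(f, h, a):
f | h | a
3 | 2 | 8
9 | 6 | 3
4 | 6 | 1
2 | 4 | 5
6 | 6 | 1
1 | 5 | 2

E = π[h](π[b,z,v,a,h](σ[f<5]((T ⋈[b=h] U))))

σ filters on f, owned by the right side.
E' = π[h](π[b,z,v,a,h]((T ⋈[b=h] σ[f<5](U))))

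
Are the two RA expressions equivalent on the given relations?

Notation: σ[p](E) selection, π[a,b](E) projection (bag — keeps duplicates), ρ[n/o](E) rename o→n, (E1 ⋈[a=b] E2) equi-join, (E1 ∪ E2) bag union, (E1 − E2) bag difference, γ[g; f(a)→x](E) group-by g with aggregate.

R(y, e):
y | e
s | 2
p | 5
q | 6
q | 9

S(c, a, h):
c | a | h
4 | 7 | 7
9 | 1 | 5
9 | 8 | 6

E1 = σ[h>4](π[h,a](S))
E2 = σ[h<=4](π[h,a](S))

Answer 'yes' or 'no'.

E1 row counts bottom-up:
  S → 3
  π[h,a](S) → 3
  σ[h>4](π[h,a](S)) → 3
E2 row counts bottom-up:
  S → 3
  π[h,a](S) → 3
  σ[h<=4](π[h,a](S)) → 0

E1 result:
h | a
5 | 1
6 | 8
7 | 7
E2 result:
h | a
(0 rows)
Witness: (6, 8) appears 1× in E1 but 0× in E2.

no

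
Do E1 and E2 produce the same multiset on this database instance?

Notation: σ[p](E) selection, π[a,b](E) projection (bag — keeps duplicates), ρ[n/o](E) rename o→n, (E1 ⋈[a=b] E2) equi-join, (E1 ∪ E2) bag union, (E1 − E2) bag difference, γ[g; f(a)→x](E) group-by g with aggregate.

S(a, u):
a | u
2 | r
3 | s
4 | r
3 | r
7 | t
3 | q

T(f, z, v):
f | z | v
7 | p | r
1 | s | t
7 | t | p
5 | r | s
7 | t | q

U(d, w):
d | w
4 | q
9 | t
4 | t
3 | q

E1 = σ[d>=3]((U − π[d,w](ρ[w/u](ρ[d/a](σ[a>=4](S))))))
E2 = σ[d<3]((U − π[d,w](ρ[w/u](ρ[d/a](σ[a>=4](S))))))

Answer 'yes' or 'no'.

E1 stepwise |·|:
  U → 4
  S → 6
  σ[a>=4](S) → 2
  ρ[d/a](σ[a>=4](S)) → 2
  ρ[w/u](ρ[d/a](σ[a>=4](S))) → 2
  π[d,w](ρ[w/u](ρ[d/a](σ[a>=4](S)))) → 2
  (U − π[d,w](ρ[w/u](ρ[d/a](σ[a>=4](S))))) → 4
  σ[d>=3]((U − π[d,w](ρ[w/u](ρ[d/a](σ[a>=4](S)))))) → 4
E2 stepwise |·|:
  U → 4
  S → 6
  σ[a>=4](S) → 2
  ρ[d/a](σ[a>=4](S)) → 2
  ρ[w/u](ρ[d/a](σ[a>=4](S))) → 2
  π[d,w](ρ[w/u](ρ[d/a](σ[a>=4](S)))) → 2
  (U − π[d,w](ρ[w/u](ρ[d/a](σ[a>=4](S))))) → 4
  σ[d<3]((U − π[d,w](ρ[w/u](ρ[d/a](σ[a>=4](S)))))) → 0

E1 result:
d | w
3 | q
4 | q
4 | t
9 | t
E2 result:
d | w
(0 rows)
Witness: (3, 'q') appears 1× in E1 but 0× in E2.

no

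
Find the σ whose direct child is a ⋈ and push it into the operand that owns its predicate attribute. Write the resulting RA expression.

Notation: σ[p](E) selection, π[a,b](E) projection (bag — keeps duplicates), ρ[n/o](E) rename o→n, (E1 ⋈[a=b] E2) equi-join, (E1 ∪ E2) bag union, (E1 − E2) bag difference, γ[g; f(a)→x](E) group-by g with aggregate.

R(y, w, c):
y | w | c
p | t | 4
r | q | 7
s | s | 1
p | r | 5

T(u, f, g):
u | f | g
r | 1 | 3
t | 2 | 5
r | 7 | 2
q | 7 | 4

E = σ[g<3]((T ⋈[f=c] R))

σ filters on g, owned by the left side.
E' = (σ[g<3](T) ⋈[f=c] R)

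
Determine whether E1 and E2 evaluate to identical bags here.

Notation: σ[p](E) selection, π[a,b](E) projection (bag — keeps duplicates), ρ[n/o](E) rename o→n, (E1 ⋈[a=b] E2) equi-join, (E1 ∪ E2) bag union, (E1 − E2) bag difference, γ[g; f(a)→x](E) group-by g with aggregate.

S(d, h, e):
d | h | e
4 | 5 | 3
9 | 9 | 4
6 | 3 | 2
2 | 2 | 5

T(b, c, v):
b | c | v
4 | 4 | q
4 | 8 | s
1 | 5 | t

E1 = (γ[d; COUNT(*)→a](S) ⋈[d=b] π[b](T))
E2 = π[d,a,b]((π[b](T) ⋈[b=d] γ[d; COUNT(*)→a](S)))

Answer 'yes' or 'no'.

E1 stepwise |·|:
  S → 4
  γ[d; COUNT(*)→a](S) → 4
  T → 3
  π[b](T) → 3
  (γ[d; COUNT(*)→a](S) ⋈[d=b] π[b](T)) → 2
E2 stepwise |·|:
  T → 3
  π[b](T) → 3
  S → 4
  γ[d; COUNT(*)→a](S) → 4
  (π[b](T) ⋈[b=d] γ[d; COUNT(*)→a](S)) → 2
  π[d,a,b]((π[b](T) ⋈[b=d] γ[d; COUNT(*)→a](S))) → 2

E1 and E2 produce the same multiset:
d | a | b
4 | 1 | 4
4 | 1 | 4

yes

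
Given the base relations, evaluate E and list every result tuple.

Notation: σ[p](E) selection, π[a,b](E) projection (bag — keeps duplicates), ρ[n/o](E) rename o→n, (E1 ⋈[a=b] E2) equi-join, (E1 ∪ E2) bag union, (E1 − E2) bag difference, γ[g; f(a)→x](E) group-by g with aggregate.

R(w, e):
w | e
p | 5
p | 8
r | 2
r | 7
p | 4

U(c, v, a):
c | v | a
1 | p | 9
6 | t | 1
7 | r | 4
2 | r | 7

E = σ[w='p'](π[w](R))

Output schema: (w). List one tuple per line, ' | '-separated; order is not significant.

Stepwise |·|:
  R → 5
  π[w](R) → 5
  σ[w='p'](π[w](R)) → 3

== RESULT ==
w
p
p
p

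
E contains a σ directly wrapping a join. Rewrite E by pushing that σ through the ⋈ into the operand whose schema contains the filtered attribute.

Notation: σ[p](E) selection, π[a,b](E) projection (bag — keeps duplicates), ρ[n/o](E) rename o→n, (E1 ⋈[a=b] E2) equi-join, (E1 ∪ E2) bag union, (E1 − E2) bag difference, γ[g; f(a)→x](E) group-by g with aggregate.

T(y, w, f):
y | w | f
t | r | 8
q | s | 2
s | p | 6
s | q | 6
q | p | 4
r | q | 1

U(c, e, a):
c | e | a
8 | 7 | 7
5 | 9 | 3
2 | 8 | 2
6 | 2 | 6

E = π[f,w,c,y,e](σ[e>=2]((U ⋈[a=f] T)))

σ filters on e, owned by the left side.
E' = π[f,w,c,y,e]((σ[e>=2](U) ⋈[a=f] T))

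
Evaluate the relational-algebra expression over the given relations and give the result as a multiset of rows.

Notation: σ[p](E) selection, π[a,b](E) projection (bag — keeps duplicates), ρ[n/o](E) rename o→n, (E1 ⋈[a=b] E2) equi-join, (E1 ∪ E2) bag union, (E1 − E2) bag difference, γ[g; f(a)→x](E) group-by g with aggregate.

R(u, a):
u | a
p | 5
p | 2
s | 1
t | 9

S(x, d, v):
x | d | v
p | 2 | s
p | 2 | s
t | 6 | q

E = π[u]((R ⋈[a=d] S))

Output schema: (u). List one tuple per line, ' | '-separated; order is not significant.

Row counts bottom-up:
  R → 4
  S → 3
  (R ⋈[a=d] S) → 2
  π[u]((R ⋈[a=d] S)) → 2

== RESULT ==
u
p
p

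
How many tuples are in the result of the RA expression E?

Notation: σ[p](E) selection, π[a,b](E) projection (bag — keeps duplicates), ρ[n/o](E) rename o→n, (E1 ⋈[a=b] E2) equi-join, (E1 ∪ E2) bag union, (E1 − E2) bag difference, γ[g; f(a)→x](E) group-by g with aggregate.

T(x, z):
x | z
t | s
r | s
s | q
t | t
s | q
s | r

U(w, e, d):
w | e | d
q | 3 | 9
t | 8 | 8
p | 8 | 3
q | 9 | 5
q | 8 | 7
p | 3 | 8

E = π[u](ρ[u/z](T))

Stepwise |·|:
  T → 6
  ρ[u/z](T) → 6
  π[u](ρ[u/z](T)) → 6

|E| = 6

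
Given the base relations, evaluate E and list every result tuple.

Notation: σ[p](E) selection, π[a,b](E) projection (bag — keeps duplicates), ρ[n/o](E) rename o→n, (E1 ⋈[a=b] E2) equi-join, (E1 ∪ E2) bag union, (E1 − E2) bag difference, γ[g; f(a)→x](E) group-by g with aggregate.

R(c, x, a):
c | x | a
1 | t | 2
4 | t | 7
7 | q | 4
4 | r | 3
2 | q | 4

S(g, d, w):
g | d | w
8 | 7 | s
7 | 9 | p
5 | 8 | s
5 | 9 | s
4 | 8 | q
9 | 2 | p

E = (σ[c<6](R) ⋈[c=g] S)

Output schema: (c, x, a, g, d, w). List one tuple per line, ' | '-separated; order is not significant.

Stepwise |·|:
  R → 5
  σ[c<6](R) → 4
  S → 6
  (σ[c<6](R) ⋈[c=g] S) → 2

== RESULT ==
c | x | a | g | d | w
4 | r | 3 | 4 | 8 | q
4 | t | 7 | 4 | 8 | q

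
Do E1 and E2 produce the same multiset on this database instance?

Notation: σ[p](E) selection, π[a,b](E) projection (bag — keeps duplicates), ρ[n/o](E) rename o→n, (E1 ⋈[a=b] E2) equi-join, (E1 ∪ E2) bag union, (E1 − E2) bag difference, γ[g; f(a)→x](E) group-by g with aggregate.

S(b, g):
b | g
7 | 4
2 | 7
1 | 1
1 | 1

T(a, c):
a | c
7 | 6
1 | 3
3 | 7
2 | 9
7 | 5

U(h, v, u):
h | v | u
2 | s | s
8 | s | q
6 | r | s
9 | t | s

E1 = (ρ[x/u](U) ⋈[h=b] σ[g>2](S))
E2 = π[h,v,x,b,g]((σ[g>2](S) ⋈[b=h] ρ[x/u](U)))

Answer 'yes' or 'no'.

E1 subexpression sizes:
  U → 4
  ρ[x/u](U) → 4
  S → 4
  σ[g>2](S) → 2
  (ρ[x/u](U) ⋈[h=b] σ[g>2](S)) → 1
E2 subexpression sizes:
  S → 4
  σ[g>2](S) → 2
  U → 4
  ρ[x/u](U) → 4
  (σ[g>2](S) ⋈[b=h] ρ[x/u](U)) → 1
  π[h,v,x,b,g]((σ[g>2](S) ⋈[b=h] ρ[x/u](U))) → 1

E1 and E2 produce the same multiset:
h | v | x | b | g
2 | s | s | 2 | 7

yes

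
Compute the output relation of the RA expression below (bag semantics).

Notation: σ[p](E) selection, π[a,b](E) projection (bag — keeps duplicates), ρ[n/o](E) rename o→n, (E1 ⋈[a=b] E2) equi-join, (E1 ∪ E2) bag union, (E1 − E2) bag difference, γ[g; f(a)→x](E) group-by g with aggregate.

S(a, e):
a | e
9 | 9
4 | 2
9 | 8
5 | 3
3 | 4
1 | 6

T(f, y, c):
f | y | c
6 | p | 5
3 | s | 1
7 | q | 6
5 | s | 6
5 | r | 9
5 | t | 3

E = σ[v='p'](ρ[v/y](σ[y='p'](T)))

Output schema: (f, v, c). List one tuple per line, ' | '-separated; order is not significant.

Subexpression sizes:
  T → 6
  σ[y='p'](T) → 1
  ρ[v/y](σ[y='p'](T)) → 1
  σ[v='p'](ρ[v/y](σ[y='p'](T))) → 1

== RESULT ==
f | v | c
6 | p | 5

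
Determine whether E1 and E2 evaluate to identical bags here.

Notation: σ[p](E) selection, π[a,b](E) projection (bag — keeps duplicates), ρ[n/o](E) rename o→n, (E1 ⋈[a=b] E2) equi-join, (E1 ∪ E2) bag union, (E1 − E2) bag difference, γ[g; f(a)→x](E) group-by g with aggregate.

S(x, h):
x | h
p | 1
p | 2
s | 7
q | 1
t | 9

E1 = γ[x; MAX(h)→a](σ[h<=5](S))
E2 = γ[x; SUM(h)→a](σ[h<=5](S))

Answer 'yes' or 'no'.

E1 per-node cardinality:
  S → 5
  σ[h<=5](S) → 3
  γ[x; MAX(h)→a](σ[h<=5](S)) → 2
E2 per-node cardinality:
  S → 5
  σ[h<=5](S) → 3
  γ[x; SUM(h)→a](σ[h<=5](S)) → 2

E1 result:
x | a
p | 2
q | 1
E2 result:
x | a
p | 3
q | 1
Witness: ('p', 2) appears 1× in E1 but 0× in E2.

no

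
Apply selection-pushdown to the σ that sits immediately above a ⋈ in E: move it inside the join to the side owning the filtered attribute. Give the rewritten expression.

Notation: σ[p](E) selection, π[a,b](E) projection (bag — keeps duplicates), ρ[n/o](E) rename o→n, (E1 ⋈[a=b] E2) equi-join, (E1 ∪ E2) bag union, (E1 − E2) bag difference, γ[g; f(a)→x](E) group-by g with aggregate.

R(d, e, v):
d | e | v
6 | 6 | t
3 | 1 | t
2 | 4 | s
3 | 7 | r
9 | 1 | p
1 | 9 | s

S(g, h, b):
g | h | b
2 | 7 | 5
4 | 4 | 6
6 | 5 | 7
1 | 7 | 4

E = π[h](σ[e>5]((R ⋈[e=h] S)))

σ filters on e, owned by the left side.
E' = π[h]((σ[e>5](R) ⋈[e=h] S))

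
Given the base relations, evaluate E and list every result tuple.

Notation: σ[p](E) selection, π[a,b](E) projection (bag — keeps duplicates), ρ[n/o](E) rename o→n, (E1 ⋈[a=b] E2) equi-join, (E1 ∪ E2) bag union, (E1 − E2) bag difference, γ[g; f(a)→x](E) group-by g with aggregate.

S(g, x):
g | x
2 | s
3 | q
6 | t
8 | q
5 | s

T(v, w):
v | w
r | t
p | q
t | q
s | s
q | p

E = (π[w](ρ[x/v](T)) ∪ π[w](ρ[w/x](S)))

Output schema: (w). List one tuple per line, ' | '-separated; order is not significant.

Stepwise |·|:
  T → 5
  ρ[x/v](T) → 5
  π[w](ρ[x/v](T)) → 5
  S → 5
  ρ[w/x](S) → 5
  π[w](ρ[w/x](S)) → 5
  (π[w](ρ[x/v](T)) ∪ π[w](ρ[w/x](S))) → 10

== RESULT ==
w
p
q
q
q
q
s
s
s
t
t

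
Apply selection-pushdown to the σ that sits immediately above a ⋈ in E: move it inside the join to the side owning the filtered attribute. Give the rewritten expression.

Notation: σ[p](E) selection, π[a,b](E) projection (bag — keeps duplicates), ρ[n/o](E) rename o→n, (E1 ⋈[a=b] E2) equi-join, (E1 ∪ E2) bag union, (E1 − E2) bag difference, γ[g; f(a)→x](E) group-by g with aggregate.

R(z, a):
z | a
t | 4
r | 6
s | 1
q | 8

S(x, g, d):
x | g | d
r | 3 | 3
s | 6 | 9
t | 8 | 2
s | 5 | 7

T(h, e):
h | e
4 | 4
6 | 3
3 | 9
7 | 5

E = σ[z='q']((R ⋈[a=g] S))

σ filters on z, owned by the left side.
E' = (σ[z='q'](R) ⋈[a=g] S)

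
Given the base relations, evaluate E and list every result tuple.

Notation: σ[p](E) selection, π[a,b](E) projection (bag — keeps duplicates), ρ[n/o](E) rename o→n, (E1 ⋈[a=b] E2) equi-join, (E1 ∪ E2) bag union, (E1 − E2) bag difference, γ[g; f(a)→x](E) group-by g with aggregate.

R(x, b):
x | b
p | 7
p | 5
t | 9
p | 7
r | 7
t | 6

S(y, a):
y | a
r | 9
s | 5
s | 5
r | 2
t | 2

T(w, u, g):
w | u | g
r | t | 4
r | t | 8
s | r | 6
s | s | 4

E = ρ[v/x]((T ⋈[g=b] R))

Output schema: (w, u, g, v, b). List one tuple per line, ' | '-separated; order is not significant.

Per-node cardinality:
  T → 4
  R → 6
  (T ⋈[g=b] R) → 1
  ρ[v/x]((T ⋈[g=b] R)) → 1

== RESULT ==
w | u | g | v | b
s | r | 6 | t | 6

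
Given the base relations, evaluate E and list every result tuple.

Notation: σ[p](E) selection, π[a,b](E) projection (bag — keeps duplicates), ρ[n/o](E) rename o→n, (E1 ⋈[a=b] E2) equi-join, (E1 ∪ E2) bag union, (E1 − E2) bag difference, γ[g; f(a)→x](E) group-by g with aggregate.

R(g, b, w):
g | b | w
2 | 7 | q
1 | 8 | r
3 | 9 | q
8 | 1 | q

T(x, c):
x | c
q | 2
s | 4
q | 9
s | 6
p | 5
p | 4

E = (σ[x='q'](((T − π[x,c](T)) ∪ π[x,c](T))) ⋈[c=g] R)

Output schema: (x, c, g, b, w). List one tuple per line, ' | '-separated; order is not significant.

Subexpression sizes:
  T → 6
  T → 6
  π[x,c](T) → 6
  (T − π[x,c](T)) → 0
  T → 6
  π[x,c](T) → 6
  ((T − π[x,c](T)) ∪ π[x,c](T)) → 6
  σ[x='q'](((T − π[x,c](T)) ∪ π[x,c](T))) → 2
  R → 4
  (σ[x='q'](((T − π[x,c](T)) ∪ π[x,c](T))) ⋈[c=g] R) → 1

== RESULT ==
x | c | g | b | w
q | 2 | 2 | 7 | q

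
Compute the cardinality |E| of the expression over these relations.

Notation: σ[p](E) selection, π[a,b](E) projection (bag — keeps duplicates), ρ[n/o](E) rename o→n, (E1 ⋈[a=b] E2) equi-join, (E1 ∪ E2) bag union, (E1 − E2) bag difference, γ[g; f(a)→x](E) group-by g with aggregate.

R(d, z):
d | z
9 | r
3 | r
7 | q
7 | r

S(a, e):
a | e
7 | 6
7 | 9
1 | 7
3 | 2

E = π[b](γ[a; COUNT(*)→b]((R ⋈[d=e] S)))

Per-node cardinality:
  R → 4
  S → 4
  (R ⋈[d=e] S) → 3
  γ[a; COUNT(*)→b]((R ⋈[d=e] S)) → 2
  π[b](γ[a; COUNT(*)→b]((R ⋈[d=e] S))) → 2

|E| = 2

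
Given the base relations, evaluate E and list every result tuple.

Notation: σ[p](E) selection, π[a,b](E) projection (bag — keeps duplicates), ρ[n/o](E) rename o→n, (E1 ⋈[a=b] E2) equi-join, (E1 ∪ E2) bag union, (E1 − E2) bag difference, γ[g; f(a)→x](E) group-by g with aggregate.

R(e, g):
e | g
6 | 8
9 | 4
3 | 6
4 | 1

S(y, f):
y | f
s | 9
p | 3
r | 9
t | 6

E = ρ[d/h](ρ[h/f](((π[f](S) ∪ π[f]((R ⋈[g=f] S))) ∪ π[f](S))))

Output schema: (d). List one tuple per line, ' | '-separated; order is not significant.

Stepwise |·|:
  S → 4
  π[f](S) → 4
  R → 4
  S → 4
  (R ⋈[g=f] S) → 1
  π[f]((R ⋈[g=f] S)) → 1
  (π[f](S) ∪ π[f]((R ⋈[g=f] S))) → 5
  S → 4
  π[f](S) → 4
  ((π[f](S) ∪ π[f]((R ⋈[g=f] S))) ∪ π[f](S)) → 9
  ρ[h/f](((π[f](S) ∪ π[f]((R ⋈[g=f] S))) ∪ π[f](S))) → 9
  ρ[d/h](ρ[h/f](((π[f](S) ∪ π[f]((R ⋈[g=f] S))) ∪ π[f](S)))) → 9

== RESULT ==
d
3
3
6
6
6
9
9
9
9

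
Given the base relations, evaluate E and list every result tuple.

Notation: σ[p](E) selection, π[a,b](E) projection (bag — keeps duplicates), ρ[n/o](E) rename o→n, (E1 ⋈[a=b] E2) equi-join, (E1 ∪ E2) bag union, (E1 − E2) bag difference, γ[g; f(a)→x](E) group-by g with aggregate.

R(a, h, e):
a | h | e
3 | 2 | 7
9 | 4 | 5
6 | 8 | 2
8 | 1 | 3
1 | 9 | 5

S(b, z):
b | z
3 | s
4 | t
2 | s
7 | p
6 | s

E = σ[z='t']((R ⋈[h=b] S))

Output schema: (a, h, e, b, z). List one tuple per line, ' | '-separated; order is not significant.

Subexpression sizes:
  R → 5
  S → 5
  (R ⋈[h=b] S) → 2
  σ[z='t']((R ⋈[h=b] S)) → 1

== RESULT ==
a | h | e | b | z
9 | 4 | 5 | 4 | t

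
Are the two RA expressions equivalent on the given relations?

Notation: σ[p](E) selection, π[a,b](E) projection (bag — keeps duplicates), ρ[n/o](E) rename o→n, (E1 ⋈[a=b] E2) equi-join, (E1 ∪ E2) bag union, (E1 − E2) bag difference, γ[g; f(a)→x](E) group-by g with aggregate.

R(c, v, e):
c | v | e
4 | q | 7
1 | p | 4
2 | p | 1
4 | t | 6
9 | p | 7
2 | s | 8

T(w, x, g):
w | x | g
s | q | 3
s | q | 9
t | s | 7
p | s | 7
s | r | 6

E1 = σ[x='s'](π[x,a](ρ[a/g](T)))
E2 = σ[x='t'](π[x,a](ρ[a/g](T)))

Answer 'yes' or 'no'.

E1 subexpression sizes:
  T → 5
  ρ[a/g](T) → 5
  π[x,a](ρ[a/g](T)) → 5
  σ[x='s'](π[x,a](ρ[a/g](T))) → 2
E2 subexpression sizes:
  T → 5
  ρ[a/g](T) → 5
  π[x,a](ρ[a/g](T)) → 5
  σ[x='t'](π[x,a](ρ[a/g](T))) → 0

E1 result:
x | a
s | 7
s | 7
E2 result:
x | a
(0 rows)
Witness: ('s', 7) appears 2× in E1 but 0× in E2.

no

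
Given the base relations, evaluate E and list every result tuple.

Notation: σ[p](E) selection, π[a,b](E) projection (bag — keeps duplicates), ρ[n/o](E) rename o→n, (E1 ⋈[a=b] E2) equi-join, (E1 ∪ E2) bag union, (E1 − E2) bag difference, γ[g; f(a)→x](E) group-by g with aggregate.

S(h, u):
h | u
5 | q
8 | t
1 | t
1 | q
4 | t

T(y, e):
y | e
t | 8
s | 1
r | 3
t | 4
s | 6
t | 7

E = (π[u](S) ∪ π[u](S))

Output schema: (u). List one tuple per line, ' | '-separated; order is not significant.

Row counts bottom-up:
  S → 5
  π[u](S) → 5
  S → 5
  π[u](S) → 5
  (π[u](S) ∪ π[u](S)) → 10

== RESULT ==
u
q
q
q
q
t
t
t
t
t
t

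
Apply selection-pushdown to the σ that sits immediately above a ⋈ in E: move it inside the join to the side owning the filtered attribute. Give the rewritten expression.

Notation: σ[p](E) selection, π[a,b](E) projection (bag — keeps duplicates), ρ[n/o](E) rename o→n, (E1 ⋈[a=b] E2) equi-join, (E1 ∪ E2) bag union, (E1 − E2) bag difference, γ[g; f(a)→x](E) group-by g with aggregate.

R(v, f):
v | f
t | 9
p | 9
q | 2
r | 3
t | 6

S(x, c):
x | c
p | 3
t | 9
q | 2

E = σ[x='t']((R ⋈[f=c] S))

σ filters on x, owned by the right side.
E' = (R ⋈[f=c] σ[x='t'](S))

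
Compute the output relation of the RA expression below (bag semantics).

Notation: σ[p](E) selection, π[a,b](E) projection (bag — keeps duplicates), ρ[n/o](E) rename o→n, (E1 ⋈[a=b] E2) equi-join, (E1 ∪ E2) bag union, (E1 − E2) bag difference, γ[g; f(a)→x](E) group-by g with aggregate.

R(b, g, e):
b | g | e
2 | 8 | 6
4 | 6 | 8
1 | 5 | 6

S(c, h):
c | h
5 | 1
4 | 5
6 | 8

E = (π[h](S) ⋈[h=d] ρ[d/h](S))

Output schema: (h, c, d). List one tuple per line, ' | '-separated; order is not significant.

Per-node cardinality:
  S → 3
  π[h](S) → 3
  S → 3
  ρ[d/h](S) → 3
  (π[h](S) ⋈[h=d] ρ[d/h](S)) → 3

== RESULT ==
h | c | d
1 | 5 | 1
5 | 4 | 5
8 | 6 | 8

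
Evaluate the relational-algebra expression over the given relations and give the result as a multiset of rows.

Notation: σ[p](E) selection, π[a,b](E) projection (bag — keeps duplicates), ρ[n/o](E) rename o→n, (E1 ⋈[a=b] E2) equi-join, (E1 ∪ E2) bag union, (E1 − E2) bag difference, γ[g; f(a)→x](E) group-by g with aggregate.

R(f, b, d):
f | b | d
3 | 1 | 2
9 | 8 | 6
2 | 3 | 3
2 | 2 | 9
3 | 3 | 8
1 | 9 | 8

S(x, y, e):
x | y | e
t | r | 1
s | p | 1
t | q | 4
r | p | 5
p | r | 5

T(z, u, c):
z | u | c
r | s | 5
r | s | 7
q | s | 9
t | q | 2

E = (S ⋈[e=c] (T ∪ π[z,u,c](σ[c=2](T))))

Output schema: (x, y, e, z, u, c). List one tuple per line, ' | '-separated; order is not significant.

Subexpression sizes:
  S → 5
  T → 4
  T → 4
  σ[c=2](T) → 1
  π[z,u,c](σ[c=2](T)) → 1
  (T ∪ π[z,u,c](σ[c=2](T))) → 5
  (S ⋈[e=c] (T ∪ π[z,u,c](σ[c=2](T)))) → 2

== RESULT ==
x | y | e | z | u | c
p | r | 5 | r | s | 5
r | p | 5 | r | s | 5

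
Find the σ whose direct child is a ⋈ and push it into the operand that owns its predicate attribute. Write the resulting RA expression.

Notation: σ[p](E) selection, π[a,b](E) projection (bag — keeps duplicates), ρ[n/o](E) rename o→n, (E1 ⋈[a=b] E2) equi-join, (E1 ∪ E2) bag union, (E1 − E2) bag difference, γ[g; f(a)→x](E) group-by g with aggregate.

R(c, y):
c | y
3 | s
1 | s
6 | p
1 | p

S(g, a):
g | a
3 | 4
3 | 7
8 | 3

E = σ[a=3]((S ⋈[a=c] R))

σ filters on a, owned by the left side.
E' = (σ[a=3](S) ⋈[a=c] R)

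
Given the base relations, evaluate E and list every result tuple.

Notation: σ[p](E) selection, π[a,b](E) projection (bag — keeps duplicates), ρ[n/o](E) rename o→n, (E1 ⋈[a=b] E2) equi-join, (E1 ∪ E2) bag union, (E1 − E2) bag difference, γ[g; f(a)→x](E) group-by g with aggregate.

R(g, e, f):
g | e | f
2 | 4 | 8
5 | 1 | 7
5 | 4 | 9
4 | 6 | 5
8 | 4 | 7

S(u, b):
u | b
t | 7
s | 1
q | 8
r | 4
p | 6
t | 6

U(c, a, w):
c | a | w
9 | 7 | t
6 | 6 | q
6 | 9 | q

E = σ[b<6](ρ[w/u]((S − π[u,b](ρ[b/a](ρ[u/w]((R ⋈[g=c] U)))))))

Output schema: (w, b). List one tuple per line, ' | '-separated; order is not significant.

Per-node cardinality:
  S → 6
  R → 5
  U → 3
  (R ⋈[g=c] U) → 0
  ρ[u/w]((R ⋈[g=c] U)) → 0
  ρ[b/a](ρ[u/w]((R ⋈[g=c] U))) → 0
  π[u,b](ρ[b/a](ρ[u/w]((R ⋈[g=c] U)))) → 0
  (S − π[u,b](ρ[b/a](ρ[u/w]((R ⋈[g=c] U))))) → 6
  ρ[w/u]((S − π[u,b](ρ[b/a](ρ[u/w]((R ⋈[g=c] U)))))) → 6
  σ[b<6](ρ[w/u]((S − π[u,b](ρ[b/a](ρ[u/w]((R ⋈[g=c] U))))))) → 2

== RESULT ==
w | b
r | 4
s | 1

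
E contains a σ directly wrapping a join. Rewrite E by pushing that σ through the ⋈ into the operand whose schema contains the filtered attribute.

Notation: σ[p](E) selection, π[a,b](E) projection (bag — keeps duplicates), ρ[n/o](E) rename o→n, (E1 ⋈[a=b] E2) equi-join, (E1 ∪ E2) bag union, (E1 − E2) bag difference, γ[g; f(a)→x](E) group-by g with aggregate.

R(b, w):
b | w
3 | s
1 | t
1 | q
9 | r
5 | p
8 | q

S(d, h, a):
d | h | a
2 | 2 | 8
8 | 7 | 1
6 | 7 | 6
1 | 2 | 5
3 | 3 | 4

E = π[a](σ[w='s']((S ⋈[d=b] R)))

σ filters on w, owned by the right side.
E' = π[a]((S ⋈[d=b] σ[w='s'](R)))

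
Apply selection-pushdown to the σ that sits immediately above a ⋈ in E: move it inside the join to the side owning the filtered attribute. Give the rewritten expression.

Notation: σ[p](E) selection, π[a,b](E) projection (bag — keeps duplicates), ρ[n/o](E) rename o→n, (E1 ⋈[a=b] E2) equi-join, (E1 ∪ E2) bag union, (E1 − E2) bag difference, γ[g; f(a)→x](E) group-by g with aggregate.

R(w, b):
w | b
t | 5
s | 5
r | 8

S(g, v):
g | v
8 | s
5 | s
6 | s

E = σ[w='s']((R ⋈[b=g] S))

σ filters on w, owned by the left side.
E' = (σ[w='s'](R) ⋈[b=g] S)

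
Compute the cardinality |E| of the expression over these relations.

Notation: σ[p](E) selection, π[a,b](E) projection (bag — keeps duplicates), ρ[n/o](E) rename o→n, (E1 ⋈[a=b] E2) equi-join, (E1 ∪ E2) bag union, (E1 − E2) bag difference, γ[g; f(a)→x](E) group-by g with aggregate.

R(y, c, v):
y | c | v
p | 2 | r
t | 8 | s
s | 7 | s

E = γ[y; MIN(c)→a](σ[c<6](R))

Per-node cardinality:
  R → 3
  σ[c<6](R) → 1
  γ[y; MIN(c)→a](σ[c<6](R)) → 1

|E| = 1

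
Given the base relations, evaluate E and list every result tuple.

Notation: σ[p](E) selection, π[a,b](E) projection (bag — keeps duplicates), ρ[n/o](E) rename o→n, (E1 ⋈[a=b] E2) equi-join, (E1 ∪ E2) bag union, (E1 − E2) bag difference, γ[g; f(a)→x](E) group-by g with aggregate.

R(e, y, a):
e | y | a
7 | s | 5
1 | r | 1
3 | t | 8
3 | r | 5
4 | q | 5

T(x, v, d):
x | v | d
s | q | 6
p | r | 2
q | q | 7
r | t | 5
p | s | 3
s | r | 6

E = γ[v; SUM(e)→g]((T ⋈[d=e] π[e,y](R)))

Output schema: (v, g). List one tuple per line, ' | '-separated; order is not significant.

Per-node cardinality:
  T → 6
  R → 5
  π[e,y](R) → 5
  (T ⋈[d=e] π[e,y](R)) → 3
  γ[v; SUM(e)→g]((T ⋈[d=e] π[e,y](R))) → 2

== RESULT ==
v | g
q | 7
s | 6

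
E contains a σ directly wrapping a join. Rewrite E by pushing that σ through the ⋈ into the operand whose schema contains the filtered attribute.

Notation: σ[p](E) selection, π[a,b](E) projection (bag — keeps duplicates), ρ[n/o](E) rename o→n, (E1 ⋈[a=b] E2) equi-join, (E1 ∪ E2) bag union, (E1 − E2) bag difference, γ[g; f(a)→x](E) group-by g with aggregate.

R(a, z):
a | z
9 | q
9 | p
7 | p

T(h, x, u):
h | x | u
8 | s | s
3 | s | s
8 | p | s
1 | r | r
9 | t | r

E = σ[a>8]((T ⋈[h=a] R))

σ filters on a, owned by the right side.
E' = (T ⋈[h=a] σ[a>8](R))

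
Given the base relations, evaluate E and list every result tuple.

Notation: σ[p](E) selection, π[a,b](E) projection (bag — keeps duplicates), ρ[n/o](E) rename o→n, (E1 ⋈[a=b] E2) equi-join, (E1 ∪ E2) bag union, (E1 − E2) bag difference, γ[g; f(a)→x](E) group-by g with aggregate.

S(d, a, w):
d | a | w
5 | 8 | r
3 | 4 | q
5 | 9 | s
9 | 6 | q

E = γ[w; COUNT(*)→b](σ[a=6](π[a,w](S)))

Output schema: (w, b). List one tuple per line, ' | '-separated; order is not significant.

Stepwise |·|:
  S → 4
  π[a,w](S) → 4
  σ[a=6](π[a,w](S)) → 1
  γ[w; COUNT(*)→b](σ[a=6](π[a,w](S))) → 1

== RESULT ==
w | b
q | 1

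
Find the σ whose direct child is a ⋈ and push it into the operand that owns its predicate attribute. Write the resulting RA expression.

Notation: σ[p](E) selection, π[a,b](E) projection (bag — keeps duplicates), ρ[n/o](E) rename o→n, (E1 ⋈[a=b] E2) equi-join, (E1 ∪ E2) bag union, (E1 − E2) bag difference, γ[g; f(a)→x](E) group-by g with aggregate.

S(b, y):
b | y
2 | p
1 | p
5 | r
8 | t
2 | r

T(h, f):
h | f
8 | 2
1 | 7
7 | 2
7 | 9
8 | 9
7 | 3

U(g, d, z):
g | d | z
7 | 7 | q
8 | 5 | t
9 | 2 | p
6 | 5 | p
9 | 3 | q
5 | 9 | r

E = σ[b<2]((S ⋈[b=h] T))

σ filters on b, owned by the left side.
E' = (σ[b<2](S) ⋈[b=h] T)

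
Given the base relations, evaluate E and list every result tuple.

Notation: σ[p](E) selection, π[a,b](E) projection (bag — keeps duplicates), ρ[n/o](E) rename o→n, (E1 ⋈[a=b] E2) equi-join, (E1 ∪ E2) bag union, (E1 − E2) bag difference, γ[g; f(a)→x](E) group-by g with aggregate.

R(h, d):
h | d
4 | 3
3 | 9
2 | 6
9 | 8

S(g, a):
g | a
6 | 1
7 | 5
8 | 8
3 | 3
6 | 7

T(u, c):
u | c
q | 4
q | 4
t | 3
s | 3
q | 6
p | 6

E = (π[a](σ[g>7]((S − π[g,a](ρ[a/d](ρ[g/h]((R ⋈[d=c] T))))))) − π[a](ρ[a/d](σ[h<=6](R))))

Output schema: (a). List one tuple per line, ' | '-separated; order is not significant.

Row counts bottom-up:
  S → 5
  R → 4
  T → 6
  (R ⋈[d=c] T) → 4
  ρ[g/h]((R ⋈[d=c] T)) → 4
  ρ[a/d](ρ[g/h]((R ⋈[d=c] T))) → 4
  π[g,a](ρ[a/d](ρ[g/h]((R ⋈[d=c] T)))) → 4
  (S − π[g,a](ρ[a/d](ρ[g/h]((R ⋈[d=c] T))))) → 5
  σ[g>7]((S − π[g,a](ρ[a/d](ρ[g/h]((R ⋈[d=c] T)))))) → 1
  π[a](σ[g>7]((S − π[g,a](ρ[a/d](ρ[g/h]((R ⋈[d=c] T))))))) → 1
  R → 4
  σ[h<=6](R) → 3
  ρ[a/d](σ[h<=6](R)) → 3
  π[a](ρ[a/d](σ[h<=6](R))) → 3
  (π[a](σ[g>7]((S − π[g,a](ρ[a/d](ρ[g/h]((R ⋈[d=c] T))))))) − π[a](ρ[a/d](σ[h<=6](R)))) → 1

== RESULT ==
a
8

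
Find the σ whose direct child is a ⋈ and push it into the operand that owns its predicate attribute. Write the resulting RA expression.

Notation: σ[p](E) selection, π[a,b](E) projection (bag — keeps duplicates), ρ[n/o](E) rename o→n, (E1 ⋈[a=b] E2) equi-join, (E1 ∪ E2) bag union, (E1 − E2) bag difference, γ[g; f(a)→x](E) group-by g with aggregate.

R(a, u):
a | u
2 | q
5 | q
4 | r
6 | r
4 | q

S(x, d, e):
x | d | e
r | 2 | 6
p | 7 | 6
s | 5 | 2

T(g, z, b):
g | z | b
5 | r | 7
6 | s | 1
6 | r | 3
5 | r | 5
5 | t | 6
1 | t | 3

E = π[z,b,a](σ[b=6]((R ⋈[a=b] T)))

σ filters on b, owned by the right side.
E' = π[z,b,a]((R ⋈[a=b] σ[b=6](T)))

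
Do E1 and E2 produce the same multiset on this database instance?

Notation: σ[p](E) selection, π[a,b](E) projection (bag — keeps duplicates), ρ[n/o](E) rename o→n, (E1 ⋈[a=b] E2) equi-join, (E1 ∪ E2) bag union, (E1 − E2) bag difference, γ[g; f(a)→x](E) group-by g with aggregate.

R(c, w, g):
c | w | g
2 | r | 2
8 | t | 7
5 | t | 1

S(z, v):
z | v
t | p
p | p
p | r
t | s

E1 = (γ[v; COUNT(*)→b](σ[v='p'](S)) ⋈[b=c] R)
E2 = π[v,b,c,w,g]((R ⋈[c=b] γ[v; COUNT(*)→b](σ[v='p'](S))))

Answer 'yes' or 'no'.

E1 stepwise |·|:
  S → 4
  σ[v='p'](S) → 2
  γ[v; COUNT(*)→b](σ[v='p'](S)) → 1
  R → 3
  (γ[v; COUNT(*)→b](σ[v='p'](S)) ⋈[b=c] R) → 1
E2 stepwise |·|:
  R → 3
  S → 4
  σ[v='p'](S) → 2
  γ[v; COUNT(*)→b](σ[v='p'](S)) → 1
  (R ⋈[c=b] γ[v; COUNT(*)→b](σ[v='p'](S))) → 1
  π[v,b,c,w,g]((R ⋈[c=b] γ[v; COUNT(*)→b](σ[v='p'](S)))) → 1

E1 and E2 produce the same multiset:
v | b | c | w | g
p | 2 | 2 | r | 2

yes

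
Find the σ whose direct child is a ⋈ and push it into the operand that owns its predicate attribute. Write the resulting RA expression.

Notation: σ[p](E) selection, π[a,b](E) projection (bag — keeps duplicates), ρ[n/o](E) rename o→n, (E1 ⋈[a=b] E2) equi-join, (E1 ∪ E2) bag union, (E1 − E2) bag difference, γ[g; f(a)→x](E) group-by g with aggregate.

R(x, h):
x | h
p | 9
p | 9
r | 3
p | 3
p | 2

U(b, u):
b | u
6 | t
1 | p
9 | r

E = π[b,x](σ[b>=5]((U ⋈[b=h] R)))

σ filters on b, owned by the left side.
E' = π[b,x]((σ[b>=5](U) ⋈[b=h] R))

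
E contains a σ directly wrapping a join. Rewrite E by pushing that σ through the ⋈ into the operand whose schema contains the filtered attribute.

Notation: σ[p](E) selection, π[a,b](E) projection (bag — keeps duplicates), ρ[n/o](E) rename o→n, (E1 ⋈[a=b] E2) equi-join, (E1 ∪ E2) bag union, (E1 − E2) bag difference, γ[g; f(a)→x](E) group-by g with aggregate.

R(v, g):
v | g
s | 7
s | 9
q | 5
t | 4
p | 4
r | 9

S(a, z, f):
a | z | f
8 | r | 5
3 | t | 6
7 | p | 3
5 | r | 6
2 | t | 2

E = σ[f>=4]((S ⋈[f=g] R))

σ filters on f, owned by the left side.
E' = (σ[f>=4](S) ⋈[f=g] R)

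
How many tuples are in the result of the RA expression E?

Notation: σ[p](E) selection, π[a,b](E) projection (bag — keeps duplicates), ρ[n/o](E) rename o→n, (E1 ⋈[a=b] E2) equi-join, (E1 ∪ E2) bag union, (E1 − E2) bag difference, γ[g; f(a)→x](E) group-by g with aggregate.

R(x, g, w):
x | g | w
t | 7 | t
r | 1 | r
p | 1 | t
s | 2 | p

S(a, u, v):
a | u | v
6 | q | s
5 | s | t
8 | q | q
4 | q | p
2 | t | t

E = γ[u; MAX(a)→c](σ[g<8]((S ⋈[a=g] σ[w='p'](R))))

Per-node cardinality:
  S → 5
  R → 4
  σ[w='p'](R) → 1
  (S ⋈[a=g] σ[w='p'](R)) → 1
  σ[g<8]((S ⋈[a=g] σ[w='p'](R))) → 1
  γ[u; MAX(a)→c](σ[g<8]((S ⋈[a=g] σ[w='p'](R)))) → 1

|E| = 1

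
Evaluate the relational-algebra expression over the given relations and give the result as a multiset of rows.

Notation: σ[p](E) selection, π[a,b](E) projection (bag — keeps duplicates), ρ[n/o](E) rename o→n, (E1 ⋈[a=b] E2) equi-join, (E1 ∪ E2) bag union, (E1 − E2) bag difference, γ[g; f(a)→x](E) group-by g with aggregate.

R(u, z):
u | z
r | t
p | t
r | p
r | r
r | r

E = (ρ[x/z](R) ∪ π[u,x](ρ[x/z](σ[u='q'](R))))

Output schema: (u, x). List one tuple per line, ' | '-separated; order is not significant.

Per-node cardinality:
  R → 5
  ρ[x/z](R) → 5
  R → 5
  σ[u='q'](R) → 0
  ρ[x/z](σ[u='q'](R)) → 0
  π[u,x](ρ[x/z](σ[u='q'](R))) → 0
  (ρ[x/z](R) ∪ π[u,x](ρ[x/z](σ[u='q'](R)))) → 5

== RESULT ==
u | x
p | t
r | p
r | r
r | r
r | t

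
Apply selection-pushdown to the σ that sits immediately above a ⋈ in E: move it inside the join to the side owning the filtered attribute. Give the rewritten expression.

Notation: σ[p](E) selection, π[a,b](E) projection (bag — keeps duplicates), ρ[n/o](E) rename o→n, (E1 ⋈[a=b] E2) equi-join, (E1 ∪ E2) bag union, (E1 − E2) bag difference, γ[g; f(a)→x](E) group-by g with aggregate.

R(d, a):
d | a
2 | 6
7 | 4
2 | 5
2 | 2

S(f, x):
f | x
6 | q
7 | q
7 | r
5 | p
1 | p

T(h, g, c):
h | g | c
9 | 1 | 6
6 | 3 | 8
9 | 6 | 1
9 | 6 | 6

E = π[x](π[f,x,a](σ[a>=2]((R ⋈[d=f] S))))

σ filters on a, owned by the left side.
E' = π[x](π[f,x,a]((σ[a>=2](R) ⋈[d=f] S)))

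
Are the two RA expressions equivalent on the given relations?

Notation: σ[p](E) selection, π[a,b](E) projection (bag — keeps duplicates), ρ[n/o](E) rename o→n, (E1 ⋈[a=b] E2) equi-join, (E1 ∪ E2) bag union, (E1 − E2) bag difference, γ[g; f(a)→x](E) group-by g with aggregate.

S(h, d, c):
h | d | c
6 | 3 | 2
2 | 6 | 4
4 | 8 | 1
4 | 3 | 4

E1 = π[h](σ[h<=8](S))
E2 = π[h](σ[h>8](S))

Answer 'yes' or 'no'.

E1 stepwise |·|:
  S → 4
  σ[h<=8](S) → 4
  π[h](σ[h<=8](S)) → 4
E2 stepwise |·|:
  S → 4
  σ[h>8](S) → 0
  π[h](σ[h>8](S)) → 0

E1 result:
h
2
4
4
6
E2 result:
h
(0 rows)
Witness: (6,) appears 1× in E1 but 0× in E2.

no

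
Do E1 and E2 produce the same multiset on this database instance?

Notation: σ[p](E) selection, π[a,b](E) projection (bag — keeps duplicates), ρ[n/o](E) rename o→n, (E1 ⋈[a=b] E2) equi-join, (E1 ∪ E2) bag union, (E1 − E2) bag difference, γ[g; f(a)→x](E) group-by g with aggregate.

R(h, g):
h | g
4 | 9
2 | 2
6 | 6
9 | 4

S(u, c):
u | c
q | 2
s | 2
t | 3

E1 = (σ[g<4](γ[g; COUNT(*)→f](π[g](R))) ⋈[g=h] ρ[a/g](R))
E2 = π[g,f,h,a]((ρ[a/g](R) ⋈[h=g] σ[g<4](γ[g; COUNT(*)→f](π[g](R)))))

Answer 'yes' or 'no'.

E1 per-node cardinality:
  R → 4
  π[g](R) → 4
  γ[g; COUNT(*)→f](π[g](R)) → 4
  σ[g<4](γ[g; COUNT(*)→f](π[g](R))) → 1
  R → 4
  ρ[a/g](R) → 4
  (σ[g<4](γ[g; COUNT(*)→f](π[g](R))) ⋈[g=h] ρ[a/g](R)) → 1
E2 per-node cardinality:
  R → 4
  ρ[a/g](R) → 4
  R → 4
  π[g](R) → 4
  γ[g; COUNT(*)→f](π[g](R)) → 4
  σ[g<4](γ[g; COUNT(*)→f](π[g](R))) → 1
  (ρ[a/g](R) ⋈[h=g] σ[g<4](γ[g; COUNT(*)→f](π[g](R)))) → 1
  π[g,f,h,a]((ρ[a/g](R) ⋈[h=g] σ[g<4](γ[g; COUNT(*)→f](π[g](R))))) → 1

E1 and E2 produce the same multiset:
g | f | h | a
2 | 1 | 2 | 2

yes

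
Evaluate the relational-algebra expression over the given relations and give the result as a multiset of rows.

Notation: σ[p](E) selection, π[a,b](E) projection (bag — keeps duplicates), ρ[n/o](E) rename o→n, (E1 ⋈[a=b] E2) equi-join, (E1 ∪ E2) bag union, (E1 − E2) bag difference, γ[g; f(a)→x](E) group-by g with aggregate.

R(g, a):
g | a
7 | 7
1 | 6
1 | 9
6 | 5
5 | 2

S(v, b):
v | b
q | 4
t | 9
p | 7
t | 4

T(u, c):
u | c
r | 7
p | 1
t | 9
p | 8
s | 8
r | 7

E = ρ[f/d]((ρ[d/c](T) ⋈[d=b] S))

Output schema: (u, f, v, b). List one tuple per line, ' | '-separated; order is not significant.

Per-node cardinality:
  T → 6
  ρ[d/c](T) → 6
  S → 4
  (ρ[d/c](T) ⋈[d=b] S) → 3
  ρ[f/d]((ρ[d/c](T) ⋈[d=b] S)) → 3

== RESULT ==
u | f | v | b
r | 7 | p | 7
r | 7 | p | 7
t | 9 | t | 9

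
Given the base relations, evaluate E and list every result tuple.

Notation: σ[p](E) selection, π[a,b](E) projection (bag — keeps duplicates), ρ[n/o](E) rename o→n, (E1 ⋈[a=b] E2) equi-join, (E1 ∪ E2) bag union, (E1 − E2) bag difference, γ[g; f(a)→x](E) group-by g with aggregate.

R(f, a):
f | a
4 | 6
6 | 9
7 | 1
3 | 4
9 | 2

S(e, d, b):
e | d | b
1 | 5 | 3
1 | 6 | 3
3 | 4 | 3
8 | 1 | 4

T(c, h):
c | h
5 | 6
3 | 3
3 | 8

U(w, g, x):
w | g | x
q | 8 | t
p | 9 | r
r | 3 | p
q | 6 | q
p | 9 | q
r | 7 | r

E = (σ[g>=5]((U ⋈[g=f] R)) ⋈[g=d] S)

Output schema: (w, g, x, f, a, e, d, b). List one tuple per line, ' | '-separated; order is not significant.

Subexpression sizes:
  U → 6
  R → 5
  (U ⋈[g=f] R) → 5
  σ[g>=5]((U ⋈[g=f] R)) → 4
  S → 4
  (σ[g>=5]((U ⋈[g=f] R)) ⋈[g=d] S) → 1

== RESULT ==
w | g | x | f | a | e | d | b
q | 6 | q | 6 | 9 | 1 | 6 | 3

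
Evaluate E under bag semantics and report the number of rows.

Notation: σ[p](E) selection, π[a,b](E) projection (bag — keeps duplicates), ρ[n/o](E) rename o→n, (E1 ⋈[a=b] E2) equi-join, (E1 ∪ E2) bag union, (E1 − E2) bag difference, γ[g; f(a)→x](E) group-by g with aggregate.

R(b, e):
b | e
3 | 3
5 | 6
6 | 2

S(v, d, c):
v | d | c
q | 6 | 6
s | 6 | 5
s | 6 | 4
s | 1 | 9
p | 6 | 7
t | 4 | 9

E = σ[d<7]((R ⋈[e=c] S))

Row counts bottom-up:
  R → 3
  S → 6
  (R ⋈[e=c] S) → 1
  σ[d<7]((R ⋈[e=c] S)) → 1

|E| = 1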